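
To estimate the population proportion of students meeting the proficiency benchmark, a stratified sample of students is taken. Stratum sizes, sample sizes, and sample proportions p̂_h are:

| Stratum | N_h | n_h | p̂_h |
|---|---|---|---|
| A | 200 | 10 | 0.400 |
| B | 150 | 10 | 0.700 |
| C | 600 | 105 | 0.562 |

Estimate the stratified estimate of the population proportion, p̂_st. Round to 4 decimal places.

p̂_st ≈ 0.5497

N = 950; stratum weights W_h = N_h/N.
p̂_st = Σ W_h p̂_h = (200·0.400 + 150·0.700 + 600·0.562)/950 = 0.54968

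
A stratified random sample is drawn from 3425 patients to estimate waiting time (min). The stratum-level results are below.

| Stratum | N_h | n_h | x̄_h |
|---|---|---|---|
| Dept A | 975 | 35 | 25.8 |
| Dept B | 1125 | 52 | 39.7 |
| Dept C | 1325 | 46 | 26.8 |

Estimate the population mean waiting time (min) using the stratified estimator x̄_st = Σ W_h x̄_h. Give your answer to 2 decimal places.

N = Σ N_h = 3425. Stratum weights W_h = N_h/N.
x̄_st = (975·25.8 + 1125·39.7 + 1325·26.8) / 3425 = 30.7526

x̄_st ≈ 30.75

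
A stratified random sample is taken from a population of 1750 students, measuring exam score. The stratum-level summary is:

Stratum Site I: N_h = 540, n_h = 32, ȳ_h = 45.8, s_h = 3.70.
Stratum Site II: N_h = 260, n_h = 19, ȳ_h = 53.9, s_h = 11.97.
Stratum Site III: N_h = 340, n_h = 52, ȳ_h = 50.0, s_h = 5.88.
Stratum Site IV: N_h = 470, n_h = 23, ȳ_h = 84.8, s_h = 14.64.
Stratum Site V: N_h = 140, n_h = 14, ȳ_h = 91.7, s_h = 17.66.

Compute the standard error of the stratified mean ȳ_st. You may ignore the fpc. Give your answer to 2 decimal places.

SE(ȳ_st) ≈ 1.02

V̂(ȳ_st) = Σ W_h² s_h²/n_h, with W_h = N_h/N and N = 1750:
  stratum Site I: (540/1750)²·3.70²/32 = 0.0407347
  stratum Site II: (260/1750)²·11.97²/19 = 0.166458
  stratum Site III: (340/1750)²·5.88²/52 = 0.0250976
  stratum Site IV: (470/1750)²·14.64²/23 = 0.672162
  stratum Site V: (140/1750)²·17.66²/14 = 0.142572
V̂(ȳ_st) = 1.04702
SE(ȳ_st) = √1.04702 = 1.02324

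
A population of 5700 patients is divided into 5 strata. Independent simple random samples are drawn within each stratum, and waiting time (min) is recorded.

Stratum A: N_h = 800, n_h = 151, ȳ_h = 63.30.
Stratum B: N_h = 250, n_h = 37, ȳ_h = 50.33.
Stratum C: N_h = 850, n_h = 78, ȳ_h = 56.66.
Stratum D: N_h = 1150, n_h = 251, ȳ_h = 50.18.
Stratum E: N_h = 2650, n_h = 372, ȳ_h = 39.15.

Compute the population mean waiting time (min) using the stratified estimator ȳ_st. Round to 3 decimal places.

N = Σ N_h = 5700. Stratum weights W_h = N_h/N.
ȳ_st = (800·63.30 + 250·50.33 + 850·56.66 + 1150·50.18 + 2650·39.15) / 5700 = 47.86632

ȳ_st ≈ 47.866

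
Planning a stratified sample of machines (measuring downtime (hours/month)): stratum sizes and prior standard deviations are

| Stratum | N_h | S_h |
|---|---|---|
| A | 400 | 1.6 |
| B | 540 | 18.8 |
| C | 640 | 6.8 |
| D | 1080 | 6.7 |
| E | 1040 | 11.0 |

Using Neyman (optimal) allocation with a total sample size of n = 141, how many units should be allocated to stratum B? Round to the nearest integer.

Neyman allocation: n_h = n · N_h S_h / Σ N_i S_i, with n = 141.
  stratum A: N_h·S_h = 400·1.6 = 640.00
  stratum B: N_h·S_h = 540·18.8 = 10152.00
  stratum C: N_h·S_h = 640·6.8 = 4352.00
  stratum D: N_h·S_h = 1080·6.7 = 7236.00
  stratum E: N_h·S_h = 1040·11.0 = 11440.00
Σ N_h S_h = 33820.00
n for stratum B = 141·10152.00/33820.00 = 42.325 → 42

42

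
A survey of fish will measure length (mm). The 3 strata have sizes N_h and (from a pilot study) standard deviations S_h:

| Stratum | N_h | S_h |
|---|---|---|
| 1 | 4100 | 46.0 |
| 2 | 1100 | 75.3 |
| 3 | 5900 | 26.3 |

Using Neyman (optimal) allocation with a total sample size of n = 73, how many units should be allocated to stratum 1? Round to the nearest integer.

32

Neyman allocation: n_h = n · N_h S_h / Σ N_i S_i, with n = 73.
  stratum 1: N_h·S_h = 4100·46.0 = 188600.00
  stratum 2: N_h·S_h = 1100·75.3 = 82830.00
  stratum 3: N_h·S_h = 5900·26.3 = 155170.00
Σ N_h S_h = 426600.00
n for stratum 1 = 73·188600.00/426600.00 = 32.273 → 32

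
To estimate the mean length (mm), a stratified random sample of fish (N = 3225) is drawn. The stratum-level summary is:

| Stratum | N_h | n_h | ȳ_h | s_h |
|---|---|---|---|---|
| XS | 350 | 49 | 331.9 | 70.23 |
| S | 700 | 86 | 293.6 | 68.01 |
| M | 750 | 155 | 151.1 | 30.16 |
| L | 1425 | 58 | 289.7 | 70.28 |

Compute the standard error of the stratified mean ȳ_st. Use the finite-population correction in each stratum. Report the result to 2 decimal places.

SE(ȳ_st) ≈ 4.41

V̂(ȳ_st) = Σ W_h² (1 − n_h/N_h) s_h²/n_h, with W_h = N_h/N and N = 3225:
  stratum XS: (350/3225)²·(1 − 49/350)·70.23²/49 = 1.01959
  stratum S: (700/3225)²·(1 − 86/700)·68.01²/86 = 2.22256
  stratum M: (750/3225)²·(1 − 155/750)·30.16²/155 = 0.251797
  stratum L: (1425/3225)²·(1 − 58/1425)·70.28²/58 = 15.95
V̂(ȳ_st) = 19.4439
SE(ȳ_st) = √19.4439 = 4.40952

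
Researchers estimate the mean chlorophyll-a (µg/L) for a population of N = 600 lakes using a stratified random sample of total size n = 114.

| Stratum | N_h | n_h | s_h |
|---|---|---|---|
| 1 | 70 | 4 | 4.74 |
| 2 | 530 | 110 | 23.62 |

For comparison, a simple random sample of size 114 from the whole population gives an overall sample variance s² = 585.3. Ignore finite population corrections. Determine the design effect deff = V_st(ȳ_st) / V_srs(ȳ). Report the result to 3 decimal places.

deff ≈ 0.786

V̂(ȳ_st) = Σ W_h² s_h²/n_h, with W_h = N_h/N and N = 600:
  stratum 1: (70/600)²·4.74²/4 = 0.0764523
  stratum 2: (530/600)²·23.62²/110 = 3.95746
V_st = 4.03391
V_srs = s²/n = 585.3/114 = 5.13421
deff = V_st / V_srs = 4.03391/5.13421 = 0.7857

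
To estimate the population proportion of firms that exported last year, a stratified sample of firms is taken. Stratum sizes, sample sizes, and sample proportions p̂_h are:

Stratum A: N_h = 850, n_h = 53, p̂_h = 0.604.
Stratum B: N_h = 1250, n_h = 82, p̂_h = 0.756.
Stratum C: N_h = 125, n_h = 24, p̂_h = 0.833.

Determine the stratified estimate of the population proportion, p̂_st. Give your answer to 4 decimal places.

p̂_st ≈ 0.7023

N = 2225; stratum weights W_h = N_h/N.
p̂_st = Σ W_h p̂_h = (850·0.604 + 1250·0.756 + 125·0.833)/2225 = 0.70226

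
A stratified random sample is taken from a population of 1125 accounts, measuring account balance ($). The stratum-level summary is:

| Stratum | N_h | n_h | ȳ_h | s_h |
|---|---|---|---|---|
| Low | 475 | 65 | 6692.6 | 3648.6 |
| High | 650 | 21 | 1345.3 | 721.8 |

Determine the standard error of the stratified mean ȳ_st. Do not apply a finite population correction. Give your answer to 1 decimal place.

SE(ȳ_st) ≈ 211.6

V̂(ȳ_st) = Σ W_h² s_h²/n_h, with W_h = N_h/N and N = 1125:
  stratum Low: (475/1125)²·3648.6²/65 = 36510.8
  stratum High: (650/1125)²·721.8²/21 = 8282.02
V̂(ȳ_st) = 44792.8
SE(ȳ_st) = √44792.8 = 211.643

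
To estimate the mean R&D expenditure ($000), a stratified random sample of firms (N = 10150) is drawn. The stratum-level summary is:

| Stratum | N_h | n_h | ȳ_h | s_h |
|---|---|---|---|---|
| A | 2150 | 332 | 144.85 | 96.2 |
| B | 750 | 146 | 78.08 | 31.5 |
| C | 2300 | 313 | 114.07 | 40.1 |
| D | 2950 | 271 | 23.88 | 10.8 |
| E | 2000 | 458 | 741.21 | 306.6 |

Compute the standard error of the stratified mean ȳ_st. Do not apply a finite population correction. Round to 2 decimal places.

SE(ȳ_st) ≈ 3.09

V̂(ȳ_st) = Σ W_h² s_h²/n_h, with W_h = N_h/N and N = 10150:
  stratum A: (2150/10150)²·96.2²/332 = 1.25071
  stratum B: (750/10150)²·31.5²/146 = 0.0371072
  stratum C: (2300/10150)²·40.1²/313 = 0.263796
  stratum D: (2950/10150)²·10.8²/271 = 0.0363572
  stratum E: (2000/10150)²·306.6²/458 = 7.96905
V̂(ȳ_st) = 9.55702
SE(ȳ_st) = √9.55702 = 3.09144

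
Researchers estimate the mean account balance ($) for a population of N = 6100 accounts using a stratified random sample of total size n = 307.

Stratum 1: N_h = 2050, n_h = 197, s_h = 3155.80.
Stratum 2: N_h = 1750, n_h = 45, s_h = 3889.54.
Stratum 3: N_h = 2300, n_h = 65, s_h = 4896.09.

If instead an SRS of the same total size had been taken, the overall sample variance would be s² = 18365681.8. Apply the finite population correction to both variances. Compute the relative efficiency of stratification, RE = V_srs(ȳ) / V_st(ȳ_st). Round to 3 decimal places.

V̂(ȳ_st) = Σ W_h² (1 − n_h/N_h) s_h²/n_h, with W_h = N_h/N and N = 6100:
  stratum 1: (2050/6100)²·(1 − 197/2050)·3155.80²/197 = 5160.86
  stratum 2: (1750/6100)²·(1 − 45/1750)·3889.54²/45 = 26957.9
  stratum 3: (2300/6100)²·(1 − 65/2300)·4896.09²/65 = 50948.5
V_st = 83067.3
V_srs = (1 − 307/6100)·18365681.8/307 = 56812.3
Relative efficiency = V_srs / V_st = 56812.3/83067.3 = 0.6839

RE ≈ 0.684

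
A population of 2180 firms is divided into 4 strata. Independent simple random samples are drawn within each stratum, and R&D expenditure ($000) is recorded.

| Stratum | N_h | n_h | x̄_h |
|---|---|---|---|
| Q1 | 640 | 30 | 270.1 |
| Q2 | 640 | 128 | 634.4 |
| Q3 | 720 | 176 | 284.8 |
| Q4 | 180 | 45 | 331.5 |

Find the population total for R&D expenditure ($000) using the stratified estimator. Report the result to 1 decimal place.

τ̂_st = Σ N_h x̄_h = 640·270.1 + 640·634.4 + 720·284.8 + 180·331.5 = 843606.0

τ̂_st ≈ 843606.0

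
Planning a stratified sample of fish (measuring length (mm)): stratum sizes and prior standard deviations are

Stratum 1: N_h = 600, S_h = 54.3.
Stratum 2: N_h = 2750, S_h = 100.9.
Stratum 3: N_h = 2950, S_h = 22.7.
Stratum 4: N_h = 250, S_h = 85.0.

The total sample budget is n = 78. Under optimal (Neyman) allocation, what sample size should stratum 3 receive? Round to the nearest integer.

13

Neyman allocation: n_h = n · N_h S_h / Σ N_i S_i, with n = 78.
  stratum 1: N_h·S_h = 600·54.3 = 32580.00
  stratum 2: N_h·S_h = 2750·100.9 = 277475.00
  stratum 3: N_h·S_h = 2950·22.7 = 66965.00
  stratum 4: N_h·S_h = 250·85.0 = 21250.00
Σ N_h S_h = 398270.00
n for stratum 3 = 78·66965.00/398270.00 = 13.115 → 13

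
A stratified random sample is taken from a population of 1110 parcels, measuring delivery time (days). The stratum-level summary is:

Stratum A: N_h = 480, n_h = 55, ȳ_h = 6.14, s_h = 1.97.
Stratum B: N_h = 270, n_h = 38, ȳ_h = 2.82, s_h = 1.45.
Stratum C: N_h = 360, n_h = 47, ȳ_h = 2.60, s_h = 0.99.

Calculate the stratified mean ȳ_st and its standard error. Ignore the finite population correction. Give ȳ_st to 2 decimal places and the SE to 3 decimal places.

ȳ_st ≈ 4.18, SE ≈ 0.137

ȳ_st = Σ W_h ȳ_h = (480·6.14 + 270·2.82 + 360·2.60)/1110 = 4.18432
V̂(ȳ_st) = Σ W_h² s_h²/n_h, with W_h = N_h/N and N = 1110:
  stratum A: (480/1110)²·1.97²/55 = 0.0131949
  stratum B: (270/1110)²·1.45²/38 = 0.00327366
  stratum C: (360/1110)²·0.99²/47 = 0.00219347
V̂(ȳ_st) = 0.018662
SE(ȳ_st) = √0.018662 = 0.136609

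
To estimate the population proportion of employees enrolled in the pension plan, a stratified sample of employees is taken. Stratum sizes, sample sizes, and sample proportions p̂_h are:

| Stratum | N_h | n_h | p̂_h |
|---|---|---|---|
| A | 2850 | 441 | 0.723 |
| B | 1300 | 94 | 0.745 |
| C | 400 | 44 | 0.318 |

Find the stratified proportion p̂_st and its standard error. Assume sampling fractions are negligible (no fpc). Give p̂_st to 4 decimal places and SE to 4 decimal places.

N = 4550; stratum weights W_h = N_h/N.
p̂_st = Σ W_h p̂_h = (2850·0.723 + 1300·0.745 + 400·0.318)/4550 = 0.69368
V̂(p̂_st) = Σ W_h² p̂_h(1−p̂_h)/(n_h−1):
  stratum A: (2850/4550)²·0.723·0.277/440 = 0.00017858
  stratum B: (1300/4550)²·0.745·0.255/93 = 0.000166754
  stratum C: (400/4550)²·0.318·0.682/43 = 3.89799e-05
V̂(p̂_st) = 0.000384314; SE = √V̂ = 0.0196039

p̂_st ≈ 0.6937, SE ≈ 0.0196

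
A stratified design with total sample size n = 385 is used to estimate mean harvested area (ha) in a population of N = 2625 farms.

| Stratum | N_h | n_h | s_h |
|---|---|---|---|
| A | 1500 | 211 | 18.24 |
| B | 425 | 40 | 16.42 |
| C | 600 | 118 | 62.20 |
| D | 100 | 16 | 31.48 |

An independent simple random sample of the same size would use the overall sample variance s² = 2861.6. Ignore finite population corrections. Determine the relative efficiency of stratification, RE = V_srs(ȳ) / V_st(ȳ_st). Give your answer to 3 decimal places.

RE ≈ 2.980

V̂(ȳ_st) = Σ W_h² s_h²/n_h, with W_h = N_h/N and N = 2625:
  stratum A: (1500/2625)²·18.24²/211 = 0.514862
  stratum B: (425/2625)²·16.42²/40 = 0.176687
  stratum C: (600/2625)²·62.20²/118 = 1.71294
  stratum D: (100/2625)²·31.48²/16 = 0.0898858
V_st = 2.49438
V_srs = s²/n = 2861.6/385 = 7.43273
Relative efficiency = V_srs / V_st = 7.43273/2.49438 = 2.9798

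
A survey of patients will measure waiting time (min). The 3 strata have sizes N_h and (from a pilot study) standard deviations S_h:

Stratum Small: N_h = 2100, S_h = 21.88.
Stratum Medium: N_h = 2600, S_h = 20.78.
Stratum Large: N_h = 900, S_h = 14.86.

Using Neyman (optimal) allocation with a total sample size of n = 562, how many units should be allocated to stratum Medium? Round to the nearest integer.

Neyman allocation: n_h = n · N_h S_h / Σ N_i S_i, with n = 562.
  stratum Small: N_h·S_h = 2100·21.88 = 45948.00
  stratum Medium: N_h·S_h = 2600·20.78 = 54028.00
  stratum Large: N_h·S_h = 900·14.86 = 13374.00
Σ N_h S_h = 113350.00
n for stratum Medium = 562·54028.00/113350.00 = 267.876 → 268

268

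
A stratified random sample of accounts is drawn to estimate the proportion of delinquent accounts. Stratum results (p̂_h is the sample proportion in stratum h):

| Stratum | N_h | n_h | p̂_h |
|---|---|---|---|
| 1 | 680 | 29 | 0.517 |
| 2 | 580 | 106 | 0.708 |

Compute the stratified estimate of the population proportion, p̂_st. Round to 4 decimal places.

N = 1260; stratum weights W_h = N_h/N.
p̂_st = Σ W_h p̂_h = (680·0.517 + 580·0.708)/1260 = 0.60492

p̂_st ≈ 0.6049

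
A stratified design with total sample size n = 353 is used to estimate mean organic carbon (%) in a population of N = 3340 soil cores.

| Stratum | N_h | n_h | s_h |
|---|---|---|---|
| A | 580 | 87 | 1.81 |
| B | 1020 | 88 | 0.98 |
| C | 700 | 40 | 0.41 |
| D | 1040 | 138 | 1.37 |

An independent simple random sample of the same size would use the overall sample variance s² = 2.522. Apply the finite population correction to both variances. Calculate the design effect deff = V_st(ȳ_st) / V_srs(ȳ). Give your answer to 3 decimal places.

deff ≈ 0.503

V̂(ȳ_st) = Σ W_h² (1 − n_h/N_h) s_h²/n_h, with W_h = N_h/N and N = 3340:
  stratum A: (580/3340)²·(1 − 87/580)·1.81²/87 = 0.000965206
  stratum B: (1020/3340)²·(1 − 88/1020)·0.98²/88 = 0.000930021
  stratum C: (700/3340)²·(1 − 40/700)·0.41²/40 = 0.000174043
  stratum D: (1040/3340)²·(1 − 138/1040)·1.37²/138 = 0.00114369
V_st = 0.00321296
V_srs = (1 − 353/3340)·2.522/353 = 0.00638939
deff = V_st / V_srs = 0.00321296/0.00638939 = 0.5029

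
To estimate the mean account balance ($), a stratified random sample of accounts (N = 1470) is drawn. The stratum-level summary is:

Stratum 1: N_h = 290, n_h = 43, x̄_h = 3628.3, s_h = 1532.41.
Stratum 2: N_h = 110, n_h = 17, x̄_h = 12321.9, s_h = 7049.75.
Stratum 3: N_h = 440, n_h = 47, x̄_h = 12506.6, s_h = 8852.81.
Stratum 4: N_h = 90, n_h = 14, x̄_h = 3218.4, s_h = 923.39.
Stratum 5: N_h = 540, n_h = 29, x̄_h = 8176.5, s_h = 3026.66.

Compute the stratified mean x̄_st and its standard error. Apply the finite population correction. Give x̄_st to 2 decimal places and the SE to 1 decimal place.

x̄_st = Σ W_h x̄_h = (290·3628.3 + 110·12321.9 + 440·12506.6 + 90·3218.4 + 540·8176.5)/1470 = 8581.96327
V̂(x̄_st) = Σ W_h² (1 − n_h/N_h) s_h²/n_h, with W_h = N_h/N and N = 1470:
  stratum 1: (290/1470)²·(1 − 43/290)·1532.41²/43 = 1810.26
  stratum 2: (110/1470)²·(1 − 17/110)·7049.75²/17 = 13840.1
  stratum 3: (440/1470)²·(1 − 47/440)·8852.81²/47 = 133437
  stratum 4: (90/1470)²·(1 − 14/90)·923.39²/14 = 192.781
  stratum 5: (540/1470)²·(1 − 29/540)·3026.66²/29 = 40337.5
V̂(x̄_st) = 189617
SE(x̄_st) = √189617 = 435.451

x̄_st ≈ 8581.96, SE ≈ 435.5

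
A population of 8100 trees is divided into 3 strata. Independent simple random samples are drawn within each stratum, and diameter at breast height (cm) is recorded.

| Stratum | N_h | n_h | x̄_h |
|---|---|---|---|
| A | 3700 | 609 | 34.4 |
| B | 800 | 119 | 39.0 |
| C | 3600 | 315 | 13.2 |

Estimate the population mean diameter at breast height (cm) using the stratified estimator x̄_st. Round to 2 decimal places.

x̄_st ≈ 25.43

N = Σ N_h = 8100. Stratum weights W_h = N_h/N.
x̄_st = (3700·34.4 + 800·39.0 + 3600·13.2) / 8100 = 25.4321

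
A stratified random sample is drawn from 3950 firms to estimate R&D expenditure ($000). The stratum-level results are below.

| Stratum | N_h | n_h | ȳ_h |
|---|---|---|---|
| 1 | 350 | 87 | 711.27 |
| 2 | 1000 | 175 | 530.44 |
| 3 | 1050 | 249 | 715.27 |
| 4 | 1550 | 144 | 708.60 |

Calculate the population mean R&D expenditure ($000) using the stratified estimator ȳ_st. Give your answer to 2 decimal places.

N = Σ N_h = 3950. Stratum weights W_h = N_h/N.
ȳ_st = (350·711.27 + 1000·530.44 + 1050·715.27 + 1550·708.60) / 3950 = 665.5058

ȳ_st ≈ 665.51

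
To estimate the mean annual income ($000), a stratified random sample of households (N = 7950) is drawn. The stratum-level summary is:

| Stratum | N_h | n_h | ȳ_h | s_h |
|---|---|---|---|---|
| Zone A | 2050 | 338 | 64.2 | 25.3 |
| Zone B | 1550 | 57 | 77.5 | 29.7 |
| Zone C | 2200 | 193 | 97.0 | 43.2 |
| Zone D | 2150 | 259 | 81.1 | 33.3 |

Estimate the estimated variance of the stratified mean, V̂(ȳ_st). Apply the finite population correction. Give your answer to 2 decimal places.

V̂(ȳ_st) = Σ W_h² (1 − n_h/N_h) s_h²/n_h, with W_h = N_h/N and N = 7950:
  stratum Zone A: (2050/7950)²·(1 − 338/2050)·25.3²/338 = 0.105159
  stratum Zone B: (1550/7950)²·(1 − 57/1550)·29.7²/57 = 0.566624
  stratum Zone C: (2200/7950)²·(1 − 193/2200)·43.2²/193 = 0.675532
  stratum Zone D: (2150/7950)²·(1 − 259/2150)·33.3²/259 = 0.275413
V̂(ȳ_st) = 1.62273

V̂(ȳ_st) ≈ 1.62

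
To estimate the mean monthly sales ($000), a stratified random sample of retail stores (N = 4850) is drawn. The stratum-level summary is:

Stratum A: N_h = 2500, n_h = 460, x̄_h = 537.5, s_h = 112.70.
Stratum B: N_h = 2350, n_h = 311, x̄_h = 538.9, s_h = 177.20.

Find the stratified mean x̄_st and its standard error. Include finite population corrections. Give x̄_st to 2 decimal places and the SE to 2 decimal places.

x̄_st = Σ W_h x̄_h = (2500·537.5 + 2350·538.9)/4850 = 538.17835
V̂(x̄_st) = Σ W_h² (1 − n_h/N_h) s_h²/n_h, with W_h = N_h/N and N = 4850:
  stratum A: (2500/4850)²·(1 − 460/2500)·112.70²/460 = 5.98655
  stratum B: (2350/4850)²·(1 − 311/2350)·177.20²/311 = 20.5669
V̂(x̄_st) = 26.5534
SE(x̄_st) = √26.5534 = 5.153

x̄_st ≈ 538.18, SE ≈ 5.15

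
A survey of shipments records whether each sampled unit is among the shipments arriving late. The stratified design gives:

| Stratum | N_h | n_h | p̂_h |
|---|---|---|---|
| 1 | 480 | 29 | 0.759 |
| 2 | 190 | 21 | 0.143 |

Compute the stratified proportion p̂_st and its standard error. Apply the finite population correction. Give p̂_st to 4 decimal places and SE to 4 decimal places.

p̂_st ≈ 0.5843, SE ≈ 0.0599

N = 670; stratum weights W_h = N_h/N.
p̂_st = Σ W_h p̂_h = (480·0.759 + 190·0.143)/670 = 0.58431
V̂(p̂_st) = Σ W_h² (1 − n_h/N_h) p̂_h(1−p̂_h)/(n_h−1):
  stratum 1: (480/670)²·(1 − 29/480)·0.759·0.241/28 = 0.00315042
  stratum 2: (190/670)²·(1 − 21/190)·0.143·0.857/20 = 0.000438306
V̂(p̂_st) = 0.00358873; SE = √V̂ = 0.059906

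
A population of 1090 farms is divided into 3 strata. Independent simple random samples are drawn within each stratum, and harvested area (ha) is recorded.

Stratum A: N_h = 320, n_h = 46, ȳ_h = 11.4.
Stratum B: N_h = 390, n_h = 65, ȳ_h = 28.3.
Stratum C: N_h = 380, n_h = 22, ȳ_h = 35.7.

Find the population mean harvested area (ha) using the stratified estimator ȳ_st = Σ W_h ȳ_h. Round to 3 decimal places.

N = Σ N_h = 1090. Stratum weights W_h = N_h/N.
ȳ_st = (320·11.4 + 390·28.3 + 380·35.7) / 1090 = 25.91835

ȳ_st ≈ 25.918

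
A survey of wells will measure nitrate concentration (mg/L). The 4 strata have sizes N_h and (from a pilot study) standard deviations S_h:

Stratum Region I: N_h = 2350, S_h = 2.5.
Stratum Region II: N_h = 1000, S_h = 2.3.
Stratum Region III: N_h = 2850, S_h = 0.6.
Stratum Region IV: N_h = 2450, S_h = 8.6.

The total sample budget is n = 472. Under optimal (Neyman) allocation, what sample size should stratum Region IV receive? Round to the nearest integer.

Neyman allocation: n_h = n · N_h S_h / Σ N_i S_i, with n = 472.
  stratum Region I: N_h·S_h = 2350·2.5 = 5875.00
  stratum Region II: N_h·S_h = 1000·2.3 = 2300.00
  stratum Region III: N_h·S_h = 2850·0.6 = 1710.00
  stratum Region IV: N_h·S_h = 2450·8.6 = 21070.00
Σ N_h S_h = 30955.00
n for stratum Region IV = 472·21070.00/30955.00 = 321.274 → 321

321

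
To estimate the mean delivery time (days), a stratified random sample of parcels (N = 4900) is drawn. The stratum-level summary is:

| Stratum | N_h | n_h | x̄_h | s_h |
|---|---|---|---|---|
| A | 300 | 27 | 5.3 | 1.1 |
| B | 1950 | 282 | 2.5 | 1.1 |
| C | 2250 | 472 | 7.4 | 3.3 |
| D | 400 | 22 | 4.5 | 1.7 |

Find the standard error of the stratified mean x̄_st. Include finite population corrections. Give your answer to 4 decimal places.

SE(x̄_st) ≈ 0.0735

V̂(x̄_st) = Σ W_h² (1 − n_h/N_h) s_h²/n_h, with W_h = N_h/N and N = 4900:
  stratum A: (300/4900)²·(1 − 27/300)·1.1²/27 = 0.000152867
  stratum B: (1950/4900)²·(1 − 282/1950)·1.1²/282 = 0.000581266
  stratum C: (2250/4900)²·(1 − 472/2250)·3.3²/472 = 0.00384422
  stratum D: (400/4900)²·(1 − 22/400)·1.7²/22 = 0.000827246
V̂(x̄_st) = 0.0054056
SE(x̄_st) = √0.0054056 = 0.0735228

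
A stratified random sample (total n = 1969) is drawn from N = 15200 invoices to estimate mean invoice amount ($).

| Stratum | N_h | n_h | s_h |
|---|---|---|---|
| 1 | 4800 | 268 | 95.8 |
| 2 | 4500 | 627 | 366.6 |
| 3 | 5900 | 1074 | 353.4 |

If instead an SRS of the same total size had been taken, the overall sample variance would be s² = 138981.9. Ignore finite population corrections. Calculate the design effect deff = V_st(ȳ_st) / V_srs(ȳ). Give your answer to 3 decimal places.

deff ≈ 0.563

V̂(ȳ_st) = Σ W_h² s_h²/n_h, with W_h = N_h/N and N = 15200:
  stratum 1: (4800/15200)²·95.8²/268 = 3.41501
  stratum 2: (4500/15200)²·366.6²/627 = 18.7869
  stratum 3: (5900/15200)²·353.4²/1074 = 17.5205
V_st = 39.7224
V_srs = s²/n = 138981.9/1969 = 70.585
deff = V_st / V_srs = 39.7224/70.585 = 0.5628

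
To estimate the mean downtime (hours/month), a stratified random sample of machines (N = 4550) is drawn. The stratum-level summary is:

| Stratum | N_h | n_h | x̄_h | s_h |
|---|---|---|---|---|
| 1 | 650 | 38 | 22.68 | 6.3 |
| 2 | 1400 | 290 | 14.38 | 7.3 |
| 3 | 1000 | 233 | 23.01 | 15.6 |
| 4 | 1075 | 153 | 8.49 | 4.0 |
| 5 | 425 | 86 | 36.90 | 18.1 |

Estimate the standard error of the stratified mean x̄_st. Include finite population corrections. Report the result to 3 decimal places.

SE(x̄_st) ≈ 0.323

V̂(x̄_st) = Σ W_h² (1 − n_h/N_h) s_h²/n_h, with W_h = N_h/N and N = 4550:
  stratum 1: (650/4550)²·(1 − 38/650)·6.3²/38 = 0.0200696
  stratum 2: (1400/4550)²·(1 − 290/1400)·7.3²/290 = 0.0137935
  stratum 3: (1000/4550)²·(1 − 233/1000)·15.6²/233 = 0.038696
  stratum 4: (1075/4550)²·(1 − 153/1075)·4.0²/153 = 0.00500663
  stratum 5: (425/4550)²·(1 − 86/425)·18.1²/86 = 0.0265109
V̂(x̄_st) = 0.104077
SE(x̄_st) = √0.104077 = 0.322609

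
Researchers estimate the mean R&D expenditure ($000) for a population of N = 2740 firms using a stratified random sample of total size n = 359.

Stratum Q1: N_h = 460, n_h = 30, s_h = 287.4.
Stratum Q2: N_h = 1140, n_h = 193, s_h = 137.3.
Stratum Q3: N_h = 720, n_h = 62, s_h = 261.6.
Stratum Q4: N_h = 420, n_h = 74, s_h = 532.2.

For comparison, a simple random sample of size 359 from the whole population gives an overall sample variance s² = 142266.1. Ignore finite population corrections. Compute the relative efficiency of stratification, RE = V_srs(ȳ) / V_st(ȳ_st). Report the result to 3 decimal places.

RE ≈ 1.520

V̂(ȳ_st) = Σ W_h² s_h²/n_h, with W_h = N_h/N and N = 2740:
  stratum Q1: (460/2740)²·287.4²/30 = 77.6009
  stratum Q2: (1140/2740)²·137.3²/193 = 16.908
  stratum Q3: (720/2740)²·261.6²/62 = 76.2163
  stratum Q4: (420/2740)²·532.2²/74 = 89.9323
V_st = 260.657
V_srs = s²/n = 142266.1/359 = 396.284
Relative efficiency = V_srs / V_st = 396.284/260.657 = 1.5203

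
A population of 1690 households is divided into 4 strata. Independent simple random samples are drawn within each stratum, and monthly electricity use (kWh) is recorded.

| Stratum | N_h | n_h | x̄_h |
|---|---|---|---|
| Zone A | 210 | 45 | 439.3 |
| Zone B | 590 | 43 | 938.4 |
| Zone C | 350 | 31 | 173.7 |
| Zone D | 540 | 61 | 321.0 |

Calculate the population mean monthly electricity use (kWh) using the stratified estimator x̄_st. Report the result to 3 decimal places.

x̄_st ≈ 520.736

N = Σ N_h = 1690. Stratum weights W_h = N_h/N.
x̄_st = (210·439.3 + 590·938.4 + 350·173.7 + 540·321.0) / 1690 = 520.73609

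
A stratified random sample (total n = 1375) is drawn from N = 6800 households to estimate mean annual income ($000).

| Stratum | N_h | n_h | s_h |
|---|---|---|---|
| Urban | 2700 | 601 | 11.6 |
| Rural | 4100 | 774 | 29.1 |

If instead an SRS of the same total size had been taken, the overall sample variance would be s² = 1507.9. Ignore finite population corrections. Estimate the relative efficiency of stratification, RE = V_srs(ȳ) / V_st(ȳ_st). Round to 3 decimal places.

V̂(ȳ_st) = Σ W_h² s_h²/n_h, with W_h = N_h/N and N = 6800:
  stratum Urban: (2700/6800)²·11.6²/601 = 0.0352981
  stratum Rural: (4100/6800)²·29.1²/774 = 0.397736
V_st = 0.433034
V_srs = s²/n = 1507.9/1375 = 1.09665
Relative efficiency = V_srs / V_st = 1.09665/0.433034 = 2.5325

RE ≈ 2.532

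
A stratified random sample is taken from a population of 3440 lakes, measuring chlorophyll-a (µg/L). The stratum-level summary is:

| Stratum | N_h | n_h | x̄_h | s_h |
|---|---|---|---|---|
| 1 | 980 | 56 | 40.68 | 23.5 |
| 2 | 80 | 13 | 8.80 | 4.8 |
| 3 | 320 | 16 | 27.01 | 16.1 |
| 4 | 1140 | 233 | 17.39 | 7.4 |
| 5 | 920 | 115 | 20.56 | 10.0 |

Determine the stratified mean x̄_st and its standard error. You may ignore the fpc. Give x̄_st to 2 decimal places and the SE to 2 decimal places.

x̄_st ≈ 25.57, SE ≈ 1.01

x̄_st = Σ W_h x̄_h = (980·40.68 + 80·8.80 + 320·27.01 + 1140·17.39 + 920·20.56)/3440 = 25.56785
V̂(x̄_st) = Σ W_h² s_h²/n_h, with W_h = N_h/N and N = 3440:
  stratum 1: (980/3440)²·23.5²/56 = 0.800356
  stratum 2: (80/3440)²·4.8²/13 = 0.000958522
  stratum 3: (320/3440)²·16.1²/16 = 0.140189
  stratum 4: (1140/3440)²·7.4²/233 = 0.0258107
  stratum 5: (920/3440)²·10.0²/115 = 0.0621958
V̂(x̄_st) = 1.02951
SE(x̄_st) = √1.02951 = 1.01465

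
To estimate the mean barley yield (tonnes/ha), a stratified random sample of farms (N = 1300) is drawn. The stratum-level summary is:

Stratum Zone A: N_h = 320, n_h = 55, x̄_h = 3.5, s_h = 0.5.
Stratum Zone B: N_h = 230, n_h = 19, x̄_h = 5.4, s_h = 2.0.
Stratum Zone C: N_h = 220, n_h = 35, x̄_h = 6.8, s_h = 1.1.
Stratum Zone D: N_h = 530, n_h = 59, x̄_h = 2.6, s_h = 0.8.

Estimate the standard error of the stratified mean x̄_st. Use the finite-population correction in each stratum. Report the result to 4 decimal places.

SE(x̄_st) ≈ 0.0933

V̂(x̄_st) = Σ W_h² (1 − n_h/N_h) s_h²/n_h, with W_h = N_h/N and N = 1300:
  stratum Zone A: (320/1300)²·(1 − 55/320)·0.5²/55 = 0.00022808
  stratum Zone B: (230/1300)²·(1 − 19/230)·2.0²/19 = 0.00604547
  stratum Zone C: (220/1300)²·(1 − 35/220)·1.1²/35 = 0.000832578
  stratum Zone D: (530/1300)²·(1 − 59/530)·0.8²/59 = 0.00160228
V̂(x̄_st) = 0.00870841
SE(x̄_st) = √0.00870841 = 0.0933188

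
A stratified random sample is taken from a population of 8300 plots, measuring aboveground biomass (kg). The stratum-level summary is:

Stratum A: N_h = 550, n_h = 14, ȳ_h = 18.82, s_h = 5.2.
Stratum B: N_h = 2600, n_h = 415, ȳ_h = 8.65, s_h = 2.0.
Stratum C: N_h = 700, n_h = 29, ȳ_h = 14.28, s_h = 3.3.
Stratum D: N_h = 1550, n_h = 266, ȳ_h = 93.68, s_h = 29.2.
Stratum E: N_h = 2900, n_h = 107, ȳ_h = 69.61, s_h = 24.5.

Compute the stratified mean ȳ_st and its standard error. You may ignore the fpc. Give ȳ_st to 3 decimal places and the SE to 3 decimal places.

ȳ_st = Σ W_h ȳ_h = (550·18.82 + 2600·8.65 + 700·14.28 + 1550·93.68 + 2900·69.61)/8300 = 46.97711
V̂(ȳ_st) = Σ W_h² s_h²/n_h, with W_h = N_h/N and N = 8300:
  stratum A: (550/8300)²·5.2²/14 = 0.00848102
  stratum B: (2600/8300)²·2.0²/415 = 0.000945807
  stratum C: (700/8300)²·3.3²/29 = 0.00267097
  stratum D: (1550/8300)²·29.2²/266 = 0.111787
  stratum E: (2900/8300)²·24.5²/107 = 0.684839
V̂(ȳ_st) = 0.808723
SE(ȳ_st) = √0.808723 = 0.89929

ȳ_st ≈ 46.977, SE ≈ 0.899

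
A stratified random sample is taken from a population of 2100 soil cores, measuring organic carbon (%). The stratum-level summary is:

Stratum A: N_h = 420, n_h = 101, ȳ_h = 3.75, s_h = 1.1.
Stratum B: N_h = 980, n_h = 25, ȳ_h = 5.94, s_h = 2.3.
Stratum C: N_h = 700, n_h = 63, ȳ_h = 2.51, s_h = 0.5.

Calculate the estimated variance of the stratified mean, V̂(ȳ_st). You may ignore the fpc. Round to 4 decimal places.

V̂(ȳ_st) = Σ W_h² s_h²/n_h, with W_h = N_h/N and N = 2100:
  stratum A: (420/2100)²·1.1²/101 = 0.000479208
  stratum B: (980/2100)²·2.3²/25 = 0.0460818
  stratum C: (700/2100)²·0.5²/63 = 0.000440917
V̂(ȳ_st) = 0.0470019

V̂(ȳ_st) ≈ 0.0470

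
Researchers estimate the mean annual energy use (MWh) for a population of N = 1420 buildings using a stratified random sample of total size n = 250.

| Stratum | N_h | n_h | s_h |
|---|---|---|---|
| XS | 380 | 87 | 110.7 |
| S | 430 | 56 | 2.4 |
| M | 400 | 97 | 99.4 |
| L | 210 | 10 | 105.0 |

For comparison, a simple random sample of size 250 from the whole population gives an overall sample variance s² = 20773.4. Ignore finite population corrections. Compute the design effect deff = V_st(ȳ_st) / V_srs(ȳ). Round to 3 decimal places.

deff ≈ 0.509

V̂(ȳ_st) = Σ W_h² s_h²/n_h, with W_h = N_h/N and N = 1420:
  stratum XS: (380/1420)²·110.7²/87 = 10.0871
  stratum S: (430/1420)²·2.4²/56 = 0.0094318
  stratum M: (400/1420)²·99.4²/97 = 8.08247
  stratum L: (210/1420)²·105.0²/10 = 24.1124
V_st = 42.2914
V_srs = s²/n = 20773.4/250 = 83.0936
deff = V_st / V_srs = 42.2914/83.0936 = 0.5090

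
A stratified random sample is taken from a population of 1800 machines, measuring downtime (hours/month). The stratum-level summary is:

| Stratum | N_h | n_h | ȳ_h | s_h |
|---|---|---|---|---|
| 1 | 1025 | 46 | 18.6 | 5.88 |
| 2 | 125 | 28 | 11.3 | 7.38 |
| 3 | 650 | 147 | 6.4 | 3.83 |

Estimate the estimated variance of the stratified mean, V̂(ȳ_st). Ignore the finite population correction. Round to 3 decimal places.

V̂(ȳ_st) ≈ 0.266

V̂(ȳ_st) = Σ W_h² s_h²/n_h, with W_h = N_h/N and N = 1800:
  stratum 1: (1025/1800)²·5.88²/46 = 0.243725
  stratum 2: (125/1800)²·7.38²/28 = 0.00938058
  stratum 3: (650/1800)²·3.83²/147 = 0.0130125
V̂(ȳ_st) = 0.266118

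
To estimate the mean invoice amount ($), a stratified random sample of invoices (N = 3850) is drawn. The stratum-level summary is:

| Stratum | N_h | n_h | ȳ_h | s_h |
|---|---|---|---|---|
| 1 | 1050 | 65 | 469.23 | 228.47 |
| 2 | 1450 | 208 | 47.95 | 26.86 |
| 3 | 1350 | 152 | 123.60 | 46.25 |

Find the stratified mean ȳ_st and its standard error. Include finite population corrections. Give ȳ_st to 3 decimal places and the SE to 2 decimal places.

ȳ_st = Σ W_h ȳ_h = (1050·469.23 + 1450·47.95 + 1350·123.60)/3850 = 189.37117
V̂(ȳ_st) = Σ W_h² (1 − n_h/N_h) s_h²/n_h, with W_h = N_h/N and N = 3850:
  stratum 1: (1050/3850)²·(1 − 65/1050)·228.47²/65 = 56.0337
  stratum 2: (1450/3850)²·(1 − 208/1450)·26.86²/208 = 0.421422
  stratum 3: (1350/3850)²·(1 − 152/1350)·46.25²/152 = 1.5355
V̂(ȳ_st) = 57.9906
SE(ȳ_st) = √57.9906 = 7.61516

ȳ_st ≈ 189.371, SE ≈ 7.62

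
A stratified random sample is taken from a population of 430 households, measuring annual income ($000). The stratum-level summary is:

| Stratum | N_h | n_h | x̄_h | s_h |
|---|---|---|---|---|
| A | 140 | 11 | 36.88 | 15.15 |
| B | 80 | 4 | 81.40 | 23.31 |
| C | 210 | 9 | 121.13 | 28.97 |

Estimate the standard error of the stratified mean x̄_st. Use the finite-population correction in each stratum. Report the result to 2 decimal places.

SE(x̄_st) ≈ 5.27

V̂(x̄_st) = Σ W_h² (1 − n_h/N_h) s_h²/n_h, with W_h = N_h/N and N = 430:
  stratum A: (140/430)²·(1 − 11/140)·15.15²/11 = 2.03804
  stratum B: (80/430)²·(1 − 4/80)·23.31²/4 = 4.46675
  stratum C: (210/430)²·(1 − 9/210)·28.97²/9 = 21.2879
V̂(x̄_st) = 27.7927
SE(x̄_st) = √27.7927 = 5.27188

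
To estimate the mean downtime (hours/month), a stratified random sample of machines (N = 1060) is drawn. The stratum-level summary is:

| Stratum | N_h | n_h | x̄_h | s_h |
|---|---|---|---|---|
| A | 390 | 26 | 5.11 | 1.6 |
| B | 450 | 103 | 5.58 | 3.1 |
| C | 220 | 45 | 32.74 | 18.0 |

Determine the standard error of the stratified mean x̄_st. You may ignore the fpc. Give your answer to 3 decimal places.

V̂(x̄_st) = Σ W_h² s_h²/n_h, with W_h = N_h/N and N = 1060:
  stratum A: (390/1060)²·1.6²/26 = 0.0133286
  stratum B: (450/1060)²·3.1²/103 = 0.0168151
  stratum C: (220/1060)²·18.0²/45 = 0.310146
V̂(x̄_st) = 0.34029
SE(x̄_st) = √0.34029 = 0.583344

SE(x̄_st) ≈ 0.583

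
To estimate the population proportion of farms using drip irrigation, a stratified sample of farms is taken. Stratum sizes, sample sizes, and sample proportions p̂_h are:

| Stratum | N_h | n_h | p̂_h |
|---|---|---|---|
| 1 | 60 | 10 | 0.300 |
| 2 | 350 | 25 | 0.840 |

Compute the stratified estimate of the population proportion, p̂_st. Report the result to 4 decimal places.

N = 410; stratum weights W_h = N_h/N.
p̂_st = Σ W_h p̂_h = (60·0.300 + 350·0.840)/410 = 0.76098

p̂_st ≈ 0.7610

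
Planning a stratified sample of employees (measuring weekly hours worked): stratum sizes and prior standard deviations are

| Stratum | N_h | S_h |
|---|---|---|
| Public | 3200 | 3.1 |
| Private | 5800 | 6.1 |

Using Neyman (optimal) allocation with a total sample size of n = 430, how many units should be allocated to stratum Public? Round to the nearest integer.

Neyman allocation: n_h = n · N_h S_h / Σ N_i S_i, with n = 430.
  stratum Public: N_h·S_h = 3200·3.1 = 9920.00
  stratum Private: N_h·S_h = 5800·6.1 = 35380.00
Σ N_h S_h = 45300.00
n for stratum Public = 430·9920.00/45300.00 = 94.163 → 94

94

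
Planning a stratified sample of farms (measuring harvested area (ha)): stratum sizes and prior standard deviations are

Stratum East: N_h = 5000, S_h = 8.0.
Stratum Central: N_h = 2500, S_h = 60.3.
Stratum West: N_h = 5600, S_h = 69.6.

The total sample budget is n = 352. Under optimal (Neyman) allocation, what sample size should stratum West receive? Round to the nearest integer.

Neyman allocation: n_h = n · N_h S_h / Σ N_i S_i, with n = 352.
  stratum East: N_h·S_h = 5000·8.0 = 40000.00
  stratum Central: N_h·S_h = 2500·60.3 = 150750.00
  stratum West: N_h·S_h = 5600·69.6 = 389760.00
Σ N_h S_h = 580510.00
n for stratum West = 352·389760.00/580510.00 = 236.336 → 236

236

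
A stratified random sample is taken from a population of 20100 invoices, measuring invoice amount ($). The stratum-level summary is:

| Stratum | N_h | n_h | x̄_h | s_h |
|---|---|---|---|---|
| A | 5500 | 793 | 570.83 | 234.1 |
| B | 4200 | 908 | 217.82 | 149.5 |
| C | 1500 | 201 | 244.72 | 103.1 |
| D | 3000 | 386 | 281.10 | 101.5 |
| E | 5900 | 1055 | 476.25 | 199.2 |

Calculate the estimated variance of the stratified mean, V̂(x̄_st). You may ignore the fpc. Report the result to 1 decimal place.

V̂(x̄_st) = Σ W_h² s_h²/n_h, with W_h = N_h/N and N = 20100:
  stratum A: (5500/20100)²·234.1²/793 = 5.17443
  stratum B: (4200/20100)²·149.5²/908 = 1.07474
  stratum C: (1500/20100)²·103.1²/201 = 0.294518
  stratum D: (3000/20100)²·101.5²/386 = 0.594559
  stratum E: (5900/20100)²·199.2²/1055 = 3.24069
V̂(x̄_st) = 10.3789

V̂(x̄_st) ≈ 10.4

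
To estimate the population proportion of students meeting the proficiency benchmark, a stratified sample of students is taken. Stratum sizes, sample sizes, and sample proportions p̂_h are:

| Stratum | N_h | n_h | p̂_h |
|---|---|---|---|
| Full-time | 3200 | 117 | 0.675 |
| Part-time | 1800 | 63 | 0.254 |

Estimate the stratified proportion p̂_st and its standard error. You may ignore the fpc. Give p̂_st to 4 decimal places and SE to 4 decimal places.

p̂_st ≈ 0.5234, SE ≈ 0.0342

N = 5000; stratum weights W_h = N_h/N.
p̂_st = Σ W_h p̂_h = (3200·0.675 + 1800·0.254)/5000 = 0.52344
V̂(p̂_st) = Σ W_h² p̂_h(1−p̂_h)/(n_h−1):
  stratum Full-time: (3200/5000)²·0.675·0.325/116 = 0.000774621
  stratum Part-time: (1800/5000)²·0.254·0.746/62 = 0.000396083
V̂(p̂_st) = 0.0011707; SE = √V̂ = 0.0342155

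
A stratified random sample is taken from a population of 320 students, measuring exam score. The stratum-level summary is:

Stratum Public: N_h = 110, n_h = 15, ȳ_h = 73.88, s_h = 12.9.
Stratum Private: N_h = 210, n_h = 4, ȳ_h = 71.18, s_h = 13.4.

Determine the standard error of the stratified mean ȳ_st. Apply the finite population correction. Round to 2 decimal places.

V̂(ȳ_st) = Σ W_h² (1 − n_h/N_h) s_h²/n_h, with W_h = N_h/N and N = 320:
  stratum Public: (110/320)²·(1 − 15/110)·12.9²/15 = 1.13215
  stratum Private: (210/320)²·(1 − 4/210)·13.4²/4 = 18.9643
V̂(ȳ_st) = 20.0964
SE(ȳ_st) = √20.0964 = 4.4829

SE(ȳ_st) ≈ 4.48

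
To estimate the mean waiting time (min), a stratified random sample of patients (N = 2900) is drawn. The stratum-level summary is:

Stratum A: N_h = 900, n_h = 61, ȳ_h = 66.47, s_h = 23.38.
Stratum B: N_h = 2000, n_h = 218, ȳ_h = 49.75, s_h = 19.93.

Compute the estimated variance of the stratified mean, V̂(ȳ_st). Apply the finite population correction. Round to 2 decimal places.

V̂(ȳ_st) = Σ W_h² (1 − n_h/N_h) s_h²/n_h, with W_h = N_h/N and N = 2900:
  stratum A: (900/2900)²·(1 − 61/900)·23.38²/61 = 0.804577
  stratum B: (2000/2900)²·(1 − 218/2000)·19.93²/218 = 0.772147
V̂(ȳ_st) = 1.57672

V̂(ȳ_st) ≈ 1.58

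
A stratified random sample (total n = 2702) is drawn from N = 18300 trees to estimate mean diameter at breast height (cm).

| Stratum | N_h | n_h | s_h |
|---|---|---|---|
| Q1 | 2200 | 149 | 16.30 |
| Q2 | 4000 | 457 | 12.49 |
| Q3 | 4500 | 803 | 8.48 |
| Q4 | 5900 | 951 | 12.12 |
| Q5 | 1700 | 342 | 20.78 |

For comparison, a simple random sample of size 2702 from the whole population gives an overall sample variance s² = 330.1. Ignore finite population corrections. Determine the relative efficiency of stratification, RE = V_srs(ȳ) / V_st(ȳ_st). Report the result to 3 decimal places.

V̂(ȳ_st) = Σ W_h² s_h²/n_h, with W_h = N_h/N and N = 18300:
  stratum Q1: (2200/18300)²·16.30²/149 = 0.0257711
  stratum Q2: (4000/18300)²·12.49²/457 = 0.016309
  stratum Q3: (4500/18300)²·8.48²/803 = 0.00541501
  stratum Q4: (5900/18300)²·12.12²/951 = 0.0160556
  stratum Q5: (1700/18300)²·20.78²/342 = 0.0108958
V_st = 0.0744465
V_srs = s²/n = 330.1/2702 = 0.122169
Relative efficiency = V_srs / V_st = 0.122169/0.0744465 = 1.6410

RE ≈ 1.641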